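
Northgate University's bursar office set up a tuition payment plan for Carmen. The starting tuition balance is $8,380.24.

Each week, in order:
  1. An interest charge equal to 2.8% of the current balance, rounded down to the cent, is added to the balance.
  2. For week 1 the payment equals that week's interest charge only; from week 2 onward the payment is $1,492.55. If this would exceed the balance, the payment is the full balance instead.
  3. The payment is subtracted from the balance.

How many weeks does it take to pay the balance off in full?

8

# | Opening | Interest | Payment | End bal
1 | $8,380.24 | $234.64 | $234.64 | $8,380.24
2 | $8,380.24 | $234.64 | $1,492.55 | $7,122.33
3 | $7,122.33 | $199.42 | $1,492.55 | $5,829.20
4 | $5,829.20 | $163.21 | $1,492.55 | $4,499.86
5 | $4,499.86 | $125.99 | $1,492.55 | $3,133.30
6 | $3,133.30 | $87.73 | $1,492.55 | $1,728.48
7 | $1,728.48 | $48.39 | $1,492.55 | $284.32
8 | $284.32 | $7.96 | $292.28 | $0.00
Balance reaches $0.00 in week 8.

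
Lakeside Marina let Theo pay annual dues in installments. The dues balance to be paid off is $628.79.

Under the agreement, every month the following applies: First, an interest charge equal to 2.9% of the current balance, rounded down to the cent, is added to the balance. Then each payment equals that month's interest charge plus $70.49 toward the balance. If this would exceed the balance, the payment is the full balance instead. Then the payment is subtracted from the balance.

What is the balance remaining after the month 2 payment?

$487.81

Month 1: opening $628.79; interest $18.23 → $647.02; payment $88.72; balance $558.30
Month 2: opening $558.30; interest $16.19 → $574.49; payment $86.68; balance $487.81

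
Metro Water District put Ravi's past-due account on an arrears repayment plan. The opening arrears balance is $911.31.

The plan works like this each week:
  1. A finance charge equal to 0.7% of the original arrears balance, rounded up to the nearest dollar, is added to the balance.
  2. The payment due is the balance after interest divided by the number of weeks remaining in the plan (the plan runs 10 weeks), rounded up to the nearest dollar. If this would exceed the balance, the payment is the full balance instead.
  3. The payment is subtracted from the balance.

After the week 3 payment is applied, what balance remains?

$653.31

# | Opening | Interest | Payment | End bal
1 | $911.31 | $7.00 | $92.00 | $826.31
2 | $826.31 | $7.00 | $93.00 | $740.31
3 | $740.31 | $7.00 | $94.00 | $653.31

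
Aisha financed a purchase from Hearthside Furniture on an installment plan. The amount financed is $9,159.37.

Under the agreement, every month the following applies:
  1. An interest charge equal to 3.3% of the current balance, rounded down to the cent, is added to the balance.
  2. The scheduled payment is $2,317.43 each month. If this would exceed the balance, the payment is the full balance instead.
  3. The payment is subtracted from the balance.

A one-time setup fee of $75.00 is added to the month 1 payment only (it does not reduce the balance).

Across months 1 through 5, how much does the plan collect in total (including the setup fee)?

Month 1: opening $9,159.37; interest $302.25 → $9,461.62; payment $2,317.43 (+ $75.00 fee); balance $7,144.19
Month 2: opening $7,144.19; interest $235.75 → $7,379.94; payment $2,317.43; balance $5,062.51
Month 3: opening $5,062.51; interest $167.06 → $5,229.57; payment $2,317.43; balance $2,912.14
Month 4: opening $2,912.14; interest $96.10 → $3,008.24; payment $2,317.43; balance $690.81
Month 5: opening $690.81; interest $22.79 → $713.60; payment $713.60; balance $0.00
Total paid: $10,058.32

$10,058.32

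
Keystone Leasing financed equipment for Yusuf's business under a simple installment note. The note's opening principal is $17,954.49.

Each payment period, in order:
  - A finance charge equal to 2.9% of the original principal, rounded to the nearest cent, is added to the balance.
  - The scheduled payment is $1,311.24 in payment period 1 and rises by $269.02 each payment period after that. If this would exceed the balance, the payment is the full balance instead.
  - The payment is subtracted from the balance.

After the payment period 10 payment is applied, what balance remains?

Payment period 1: opening $17,954.49; interest $520.68 → $18,475.17; payment $1,311.24; balance $17,163.93
Payment period 2: opening $17,163.93; interest $520.68 → $17,684.61; payment $1,580.26; balance $16,104.35
Payment period 3: opening $16,104.35; interest $520.68 → $16,625.03; payment $1,849.28; balance $14,775.75
Payment period 4: opening $14,775.75; interest $520.68 → $15,296.43; payment $2,118.30; balance $13,178.13
Payment period 5: opening $13,178.13; interest $520.68 → $13,698.81; payment $2,387.32; balance $11,311.49
Payment period 6: opening $11,311.49; interest $520.68 → $11,832.17; payment $2,656.34; balance $9,175.83
Payment period 7: opening $9,175.83; interest $520.68 → $9,696.51; payment $2,925.36; balance $6,771.15
Payment period 8: opening $6,771.15; interest $520.68 → $7,291.83; payment $3,194.38; balance $4,097.45
Payment period 9: opening $4,097.45; interest $520.68 → $4,618.13; payment $3,463.40; balance $1,154.73
Payment period 10: opening $1,154.73; interest $520.68 → $1,675.41; payment $1,675.41; balance $0.00

$0.00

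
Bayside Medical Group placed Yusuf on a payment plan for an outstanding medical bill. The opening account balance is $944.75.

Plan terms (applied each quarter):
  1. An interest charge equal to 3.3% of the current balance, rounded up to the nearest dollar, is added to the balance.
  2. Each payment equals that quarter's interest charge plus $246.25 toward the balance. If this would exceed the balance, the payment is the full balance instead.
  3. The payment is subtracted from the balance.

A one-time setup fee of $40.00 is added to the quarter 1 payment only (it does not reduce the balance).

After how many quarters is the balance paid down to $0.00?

Quarter 1: $944.75 +$32.00 interest = $976.75; pay $278.25 (+ $40.00 fee) → $698.50
Quarter 2: $698.50 +$24.00 interest = $722.50; pay $270.25 → $452.25
Quarter 3: $452.25 +$15.00 interest = $467.25; pay $261.25 → $206.00
Quarter 4: $206.00 +$7.00 interest = $213.00; pay $213.00 → $0.00
Balance reaches $0.00 in quarter 4.

4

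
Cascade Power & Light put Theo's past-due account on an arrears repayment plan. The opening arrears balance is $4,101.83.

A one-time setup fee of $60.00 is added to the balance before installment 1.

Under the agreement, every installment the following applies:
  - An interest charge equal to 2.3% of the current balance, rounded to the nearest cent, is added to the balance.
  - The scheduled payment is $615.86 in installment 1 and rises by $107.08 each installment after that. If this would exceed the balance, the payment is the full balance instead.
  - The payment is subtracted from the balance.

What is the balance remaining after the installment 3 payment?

Installment 1: opening $4,161.83; interest $95.72 → $4,257.55; payment $615.86; balance $3,641.69
Installment 2: opening $3,641.69; interest $83.76 → $3,725.45; payment $722.94; balance $3,002.51
Installment 3: opening $3,002.51; interest $69.06 → $3,071.57; payment $830.02; balance $2,241.55

$2,241.55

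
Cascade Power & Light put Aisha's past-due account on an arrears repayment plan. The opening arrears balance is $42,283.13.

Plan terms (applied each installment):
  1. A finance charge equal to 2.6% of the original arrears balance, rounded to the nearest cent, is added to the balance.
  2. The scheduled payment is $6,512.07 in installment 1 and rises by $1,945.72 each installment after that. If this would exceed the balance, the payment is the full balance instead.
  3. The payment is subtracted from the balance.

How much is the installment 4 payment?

$12,349.23

# | Opening | Interest | Payment | End bal
1 | $42,283.13 | $1,099.36 | $6,512.07 | $36,870.42
2 | $36,870.42 | $1,099.36 | $8,457.79 | $29,511.99
3 | $29,511.99 | $1,099.36 | $10,403.51 | $20,207.84
4 | $20,207.84 | $1,099.36 | $12,349.23 | $8,957.97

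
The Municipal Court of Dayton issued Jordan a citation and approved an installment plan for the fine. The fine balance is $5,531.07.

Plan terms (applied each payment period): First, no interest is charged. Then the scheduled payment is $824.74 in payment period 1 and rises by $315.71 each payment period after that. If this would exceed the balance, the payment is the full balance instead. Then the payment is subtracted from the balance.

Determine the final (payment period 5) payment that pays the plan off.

$337.85

# | Opening | Payment | End bal
1 | $5,531.07 | $824.74 | $4,706.33
2 | $4,706.33 | $1,140.45 | $3,565.88
3 | $3,565.88 | $1,456.16 | $2,109.72
4 | $2,109.72 | $1,771.87 | $337.85
5 | $337.85 | $337.85 | $0.00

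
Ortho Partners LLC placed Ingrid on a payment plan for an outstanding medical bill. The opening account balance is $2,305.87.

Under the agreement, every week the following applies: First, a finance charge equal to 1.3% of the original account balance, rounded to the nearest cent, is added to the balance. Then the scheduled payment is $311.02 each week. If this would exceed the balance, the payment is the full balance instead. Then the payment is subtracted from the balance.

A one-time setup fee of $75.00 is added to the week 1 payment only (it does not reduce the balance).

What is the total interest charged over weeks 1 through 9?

$269.82

# | Opening | Interest | Payment | Fee | End bal
1 | $2,305.87 | $29.98 | $311.02 | $75.00 | $2,024.83
2 | $2,024.83 | $29.98 | $311.02 | — | $1,743.79
3 | $1,743.79 | $29.98 | $311.02 | — | $1,462.75
4 | $1,462.75 | $29.98 | $311.02 | — | $1,181.71
5 | $1,181.71 | $29.98 | $311.02 | — | $900.67
6 | $900.67 | $29.98 | $311.02 | — | $619.63
7 | $619.63 | $29.98 | $311.02 | — | $338.59
8 | $338.59 | $29.98 | $311.02 | — | $57.55
9 | $57.55 | $29.98 | $87.53 | — | $0.00
Total interest: $29.98 + $29.98 + $29.98 + $29.98 + $29.98 + $29.98 + $29.98 + $29.98 + $29.98 = $269.82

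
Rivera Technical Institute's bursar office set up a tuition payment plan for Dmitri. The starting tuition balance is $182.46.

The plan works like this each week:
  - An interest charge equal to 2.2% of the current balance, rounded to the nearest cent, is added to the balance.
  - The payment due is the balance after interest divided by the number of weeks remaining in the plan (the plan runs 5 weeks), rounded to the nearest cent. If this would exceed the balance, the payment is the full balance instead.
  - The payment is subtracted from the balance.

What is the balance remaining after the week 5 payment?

Week 1: opening $182.46; interest $4.01 → $186.47; payment $37.29; balance $149.18
Week 2: opening $149.18; interest $3.28 → $152.46; payment $38.12; balance $114.34
Week 3: opening $114.34; interest $2.52 → $116.86; payment $38.95; balance $77.91
Week 4: opening $77.91; interest $1.71 → $79.62; payment $39.81; balance $39.81
Week 5: opening $39.81; interest $0.88 → $40.69; payment $40.69; balance $0.00

$0.00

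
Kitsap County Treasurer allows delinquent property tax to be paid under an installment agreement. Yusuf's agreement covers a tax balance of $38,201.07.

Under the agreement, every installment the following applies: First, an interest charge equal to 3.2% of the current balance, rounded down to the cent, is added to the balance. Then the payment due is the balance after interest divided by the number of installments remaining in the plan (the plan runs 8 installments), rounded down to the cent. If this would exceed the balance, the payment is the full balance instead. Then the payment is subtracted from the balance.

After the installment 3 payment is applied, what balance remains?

Installment 1: $38,201.07 +$1,222.43 interest = $39,423.50; pay $4,927.93 → $34,495.57
Installment 2: $34,495.57 +$1,103.85 interest = $35,599.42; pay $5,085.63 → $30,513.79
Installment 3: $30,513.79 +$976.44 interest = $31,490.23; pay $5,248.37 → $26,241.86

$26,241.86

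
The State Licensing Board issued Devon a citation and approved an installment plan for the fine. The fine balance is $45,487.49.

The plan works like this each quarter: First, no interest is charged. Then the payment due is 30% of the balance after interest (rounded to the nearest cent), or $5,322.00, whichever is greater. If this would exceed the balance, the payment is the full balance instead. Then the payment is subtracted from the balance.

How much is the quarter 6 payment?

$4,958.21

# | Opening | Payment | End bal
1 | $45,487.49 | $13,646.25 | $31,841.24
2 | $31,841.24 | $9,552.37 | $22,288.87
3 | $22,288.87 | $6,686.66 | $15,602.21
4 | $15,602.21 | $5,322.00 | $10,280.21
5 | $10,280.21 | $5,322.00 | $4,958.21
6 | $4,958.21 | $4,958.21 | $0.00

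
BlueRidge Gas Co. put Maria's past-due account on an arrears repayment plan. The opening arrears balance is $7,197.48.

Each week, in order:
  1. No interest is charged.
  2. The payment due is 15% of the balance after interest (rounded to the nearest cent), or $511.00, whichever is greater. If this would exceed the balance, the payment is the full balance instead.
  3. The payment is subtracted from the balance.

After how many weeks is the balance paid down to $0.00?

12

Week 1: opening $7,197.48; payment $1,079.62; balance $6,117.86
Week 2: opening $6,117.86; payment $917.68; balance $5,200.18
Week 3: opening $5,200.18; payment $780.03; balance $4,420.15
Week 4: opening $4,420.15; payment $663.02; balance $3,757.13
Week 5: opening $3,757.13; payment $563.57; balance $3,193.56
Week 6: opening $3,193.56; payment $511.00; balance $2,682.56
Week 7: opening $2,682.56; payment $511.00; balance $2,171.56
Week 8: opening $2,171.56; payment $511.00; balance $1,660.56
Week 9: opening $1,660.56; payment $511.00; balance $1,149.56
Week 10: opening $1,149.56; payment $511.00; balance $638.56
Week 11: opening $638.56; payment $511.00; balance $127.56
Week 12: opening $127.56; payment $127.56; balance $0.00
Balance reaches $0.00 in week 12.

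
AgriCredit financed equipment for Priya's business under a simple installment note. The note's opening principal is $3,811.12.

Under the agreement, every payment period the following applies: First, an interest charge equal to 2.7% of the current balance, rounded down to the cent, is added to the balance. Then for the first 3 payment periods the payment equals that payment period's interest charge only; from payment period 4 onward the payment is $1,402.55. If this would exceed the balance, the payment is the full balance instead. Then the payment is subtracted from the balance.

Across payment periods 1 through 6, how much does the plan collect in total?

$4,322.29

Payment period 1: $3,811.12 +$102.90 interest = $3,914.02; pay $102.90 → $3,811.12
Payment period 2: $3,811.12 +$102.90 interest = $3,914.02; pay $102.90 → $3,811.12
Payment period 3: $3,811.12 +$102.90 interest = $3,914.02; pay $102.90 → $3,811.12
Payment period 4: $3,811.12 +$102.90 interest = $3,914.02; pay $1,402.55 → $2,511.47
Payment period 5: $2,511.47 +$67.80 interest = $2,579.27; pay $1,402.55 → $1,176.72
Payment period 6: $1,176.72 +$31.77 interest = $1,208.49; pay $1,208.49 → $0.00
Total paid: $4,322.29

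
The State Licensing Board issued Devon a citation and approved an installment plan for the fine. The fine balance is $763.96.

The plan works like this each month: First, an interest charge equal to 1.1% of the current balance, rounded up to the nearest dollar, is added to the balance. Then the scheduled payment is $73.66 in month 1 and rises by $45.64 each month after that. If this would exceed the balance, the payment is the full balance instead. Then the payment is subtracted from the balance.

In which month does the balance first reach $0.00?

5

# | Opening | Interest | Payment | End bal
1 | $763.96 | $9.00 | $73.66 | $699.30
2 | $699.30 | $8.00 | $119.30 | $588.00
3 | $588.00 | $7.00 | $164.94 | $430.06
4 | $430.06 | $5.00 | $210.58 | $224.48
5 | $224.48 | $3.00 | $227.48 | $0.00
Balance reaches $0.00 in month 5.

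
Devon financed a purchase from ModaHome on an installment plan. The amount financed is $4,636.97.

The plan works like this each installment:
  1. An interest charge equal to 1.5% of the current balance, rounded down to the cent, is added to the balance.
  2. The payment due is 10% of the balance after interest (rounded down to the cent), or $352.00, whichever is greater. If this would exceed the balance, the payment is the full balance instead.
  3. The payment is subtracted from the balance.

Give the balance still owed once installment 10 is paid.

Installment 1: opening $4,636.97; interest $69.55 → $4,706.52; payment $470.65; balance $4,235.87
Installment 2: opening $4,235.87; interest $63.53 → $4,299.40; payment $429.94; balance $3,869.46
Installment 3: opening $3,869.46; interest $58.04 → $3,927.50; payment $392.75; balance $3,534.75
Installment 4: opening $3,534.75; interest $53.02 → $3,587.77; payment $358.77; balance $3,229.00
Installment 5: opening $3,229.00; interest $48.43 → $3,277.43; payment $352.00; balance $2,925.43
Installment 6: opening $2,925.43; interest $43.88 → $2,969.31; payment $352.00; balance $2,617.31
Installment 7: opening $2,617.31; interest $39.25 → $2,656.56; payment $352.00; balance $2,304.56
Installment 8: opening $2,304.56; interest $34.56 → $2,339.12; payment $352.00; balance $1,987.12
Installment 9: opening $1,987.12; interest $29.80 → $2,016.92; payment $352.00; balance $1,664.92
Installment 10: opening $1,664.92; interest $24.97 → $1,689.89; payment $352.00; balance $1,337.89

$1,337.89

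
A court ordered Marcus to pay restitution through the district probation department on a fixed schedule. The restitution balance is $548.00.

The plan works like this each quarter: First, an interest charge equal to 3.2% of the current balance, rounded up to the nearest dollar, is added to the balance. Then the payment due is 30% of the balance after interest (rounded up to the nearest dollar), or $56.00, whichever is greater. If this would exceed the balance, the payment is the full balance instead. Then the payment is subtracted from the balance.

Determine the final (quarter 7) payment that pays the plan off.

# | Opening | Interest | Payment | End bal
1 | $548.00 | $18.00 | $170.00 | $396.00
2 | $396.00 | $13.00 | $123.00 | $286.00
3 | $286.00 | $10.00 | $89.00 | $207.00
4 | $207.00 | $7.00 | $65.00 | $149.00
5 | $149.00 | $5.00 | $56.00 | $98.00
6 | $98.00 | $4.00 | $56.00 | $46.00
7 | $46.00 | $2.00 | $48.00 | $0.00

$48.00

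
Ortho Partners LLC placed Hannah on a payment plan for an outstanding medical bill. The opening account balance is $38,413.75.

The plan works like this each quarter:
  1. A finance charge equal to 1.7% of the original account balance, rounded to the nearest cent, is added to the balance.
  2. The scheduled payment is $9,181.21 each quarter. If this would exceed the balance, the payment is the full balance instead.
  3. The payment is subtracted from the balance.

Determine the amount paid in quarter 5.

$4,954.06

# | Opening | Interest | Payment | End bal
1 | $38,413.75 | $653.03 | $9,181.21 | $29,885.57
2 | $29,885.57 | $653.03 | $9,181.21 | $21,357.39
3 | $21,357.39 | $653.03 | $9,181.21 | $12,829.21
4 | $12,829.21 | $653.03 | $9,181.21 | $4,301.03
5 | $4,301.03 | $653.03 | $4,954.06 | $0.00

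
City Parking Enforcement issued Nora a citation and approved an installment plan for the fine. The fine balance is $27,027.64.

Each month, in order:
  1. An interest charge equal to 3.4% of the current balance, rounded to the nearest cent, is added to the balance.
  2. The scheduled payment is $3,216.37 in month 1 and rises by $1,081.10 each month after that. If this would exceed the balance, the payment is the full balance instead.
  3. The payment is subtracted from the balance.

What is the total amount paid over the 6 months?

Month 1: opening $27,027.64; interest $918.94 → $27,946.58; payment $3,216.37; balance $24,730.21
Month 2: opening $24,730.21; interest $840.83 → $25,571.04; payment $4,297.47; balance $21,273.57
Month 3: opening $21,273.57; interest $723.30 → $21,996.87; payment $5,378.57; balance $16,618.30
Month 4: opening $16,618.30; interest $565.02 → $17,183.32; payment $6,459.67; balance $10,723.65
Month 5: opening $10,723.65; interest $364.60 → $11,088.25; payment $7,540.77; balance $3,547.48
Month 6: opening $3,547.48; interest $120.61 → $3,668.09; payment $3,668.09; balance $0.00
Total paid: $30,560.94

$30,560.94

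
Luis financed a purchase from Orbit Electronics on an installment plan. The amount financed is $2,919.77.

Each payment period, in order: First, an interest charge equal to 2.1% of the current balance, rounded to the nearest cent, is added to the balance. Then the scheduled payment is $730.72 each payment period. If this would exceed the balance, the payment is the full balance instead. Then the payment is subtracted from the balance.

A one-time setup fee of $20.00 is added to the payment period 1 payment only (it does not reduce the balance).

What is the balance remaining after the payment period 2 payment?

$1,566.91

# | Opening | Interest | Payment | Fee | End bal
1 | $2,919.77 | $61.32 | $730.72 | $20.00 | $2,250.37
2 | $2,250.37 | $47.26 | $730.72 | — | $1,566.91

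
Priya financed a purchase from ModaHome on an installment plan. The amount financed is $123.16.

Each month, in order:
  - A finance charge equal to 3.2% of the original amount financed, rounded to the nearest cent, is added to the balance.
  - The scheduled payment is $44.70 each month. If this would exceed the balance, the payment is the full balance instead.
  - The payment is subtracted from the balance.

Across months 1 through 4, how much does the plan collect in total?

# | Opening | Interest | Payment | End bal
1 | $123.16 | $3.94 | $44.70 | $82.40
2 | $82.40 | $3.94 | $44.70 | $41.64
3 | $41.64 | $3.94 | $44.70 | $0.88
4 | $0.88 | $3.94 | $4.82 | $0.00
Total paid: $138.92

$138.92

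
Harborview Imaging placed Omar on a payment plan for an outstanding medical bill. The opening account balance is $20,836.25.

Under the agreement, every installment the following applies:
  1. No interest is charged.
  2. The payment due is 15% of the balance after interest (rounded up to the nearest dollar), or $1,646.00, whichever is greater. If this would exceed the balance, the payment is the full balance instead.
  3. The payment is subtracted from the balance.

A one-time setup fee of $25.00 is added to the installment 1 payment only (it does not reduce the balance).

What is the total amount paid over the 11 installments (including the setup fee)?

$20,861.25

Installment 1: opening $20,836.25; payment $3,126.00 (+ $25.00 fee); balance $17,710.25
Installment 2: opening $17,710.25; payment $2,657.00; balance $15,053.25
Installment 3: opening $15,053.25; payment $2,258.00; balance $12,795.25
Installment 4: opening $12,795.25; payment $1,920.00; balance $10,875.25
Installment 5: opening $10,875.25; payment $1,646.00; balance $9,229.25
Installment 6: opening $9,229.25; payment $1,646.00; balance $7,583.25
Installment 7: opening $7,583.25; payment $1,646.00; balance $5,937.25
Installment 8: opening $5,937.25; payment $1,646.00; balance $4,291.25
Installment 9: opening $4,291.25; payment $1,646.00; balance $2,645.25
Installment 10: opening $2,645.25; payment $1,646.00; balance $999.25
Installment 11: opening $999.25; payment $999.25; balance $0.00
Total paid: $20,861.25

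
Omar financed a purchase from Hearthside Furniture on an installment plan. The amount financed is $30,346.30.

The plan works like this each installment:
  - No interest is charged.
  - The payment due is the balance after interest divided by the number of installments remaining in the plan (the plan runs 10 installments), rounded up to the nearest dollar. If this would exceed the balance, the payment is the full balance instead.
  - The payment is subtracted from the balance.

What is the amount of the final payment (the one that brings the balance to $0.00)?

$3,033.30

# | Opening | Payment | End bal
1 | $30,346.30 | $3,035.00 | $27,311.30
2 | $27,311.30 | $3,035.00 | $24,276.30
3 | $24,276.30 | $3,035.00 | $21,241.30
4 | $21,241.30 | $3,035.00 | $18,206.30
5 | $18,206.30 | $3,035.00 | $15,171.30
6 | $15,171.30 | $3,035.00 | $12,136.30
7 | $12,136.30 | $3,035.00 | $9,101.30
8 | $9,101.30 | $3,034.00 | $6,067.30
9 | $6,067.30 | $3,034.00 | $3,033.30
10 | $3,033.30 | $3,033.30 | $0.00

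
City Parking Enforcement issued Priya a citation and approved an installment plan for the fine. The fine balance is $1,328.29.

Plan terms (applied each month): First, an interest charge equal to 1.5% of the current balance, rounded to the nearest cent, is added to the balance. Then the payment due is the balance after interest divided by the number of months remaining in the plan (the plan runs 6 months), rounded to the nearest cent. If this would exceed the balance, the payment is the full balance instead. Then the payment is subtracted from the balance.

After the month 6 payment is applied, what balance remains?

$0.00

# | Opening | Interest | Payment | End bal
1 | $1,328.29 | $19.92 | $224.70 | $1,123.51
2 | $1,123.51 | $16.85 | $228.07 | $912.29
3 | $912.29 | $13.68 | $231.49 | $694.48
4 | $694.48 | $10.42 | $234.97 | $469.93
5 | $469.93 | $7.05 | $238.49 | $238.49
6 | $238.49 | $3.58 | $242.07 | $0.00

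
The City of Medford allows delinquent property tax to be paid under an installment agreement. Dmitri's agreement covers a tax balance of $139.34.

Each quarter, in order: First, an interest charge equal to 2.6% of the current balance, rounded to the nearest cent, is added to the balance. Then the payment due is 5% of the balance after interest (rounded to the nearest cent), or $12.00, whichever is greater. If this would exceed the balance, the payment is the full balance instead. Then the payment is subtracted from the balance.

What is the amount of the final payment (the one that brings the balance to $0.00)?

$0.01

# | Opening | Interest | Payment | End bal
1 | $139.34 | $3.62 | $12.00 | $130.96
2 | $130.96 | $3.40 | $12.00 | $122.36
3 | $122.36 | $3.18 | $12.00 | $113.54
4 | $113.54 | $2.95 | $12.00 | $104.49
5 | $104.49 | $2.72 | $12.00 | $95.21
6 | $95.21 | $2.48 | $12.00 | $85.69
7 | $85.69 | $2.23 | $12.00 | $75.92
8 | $75.92 | $1.97 | $12.00 | $65.89
9 | $65.89 | $1.71 | $12.00 | $55.60
10 | $55.60 | $1.45 | $12.00 | $45.05
11 | $45.05 | $1.17 | $12.00 | $34.22
12 | $34.22 | $0.89 | $12.00 | $23.11
13 | $23.11 | $0.60 | $12.00 | $11.71
14 | $11.71 | $0.30 | $12.00 | $0.01
15 | $0.01 | $0.00 | $0.01 | $0.00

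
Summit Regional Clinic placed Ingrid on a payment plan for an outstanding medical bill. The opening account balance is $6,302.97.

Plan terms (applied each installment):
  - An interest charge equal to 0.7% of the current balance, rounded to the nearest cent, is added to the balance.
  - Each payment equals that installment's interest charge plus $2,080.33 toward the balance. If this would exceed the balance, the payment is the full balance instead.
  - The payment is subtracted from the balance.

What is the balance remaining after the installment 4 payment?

$0.00

Installment 1: $6,302.97 +$44.12 interest = $6,347.09; pay $2,124.45 → $4,222.64
Installment 2: $4,222.64 +$29.56 interest = $4,252.20; pay $2,109.89 → $2,142.31
Installment 3: $2,142.31 +$15.00 interest = $2,157.31; pay $2,095.33 → $61.98
Installment 4: $61.98 +$0.43 interest = $62.41; pay $62.41 → $0.00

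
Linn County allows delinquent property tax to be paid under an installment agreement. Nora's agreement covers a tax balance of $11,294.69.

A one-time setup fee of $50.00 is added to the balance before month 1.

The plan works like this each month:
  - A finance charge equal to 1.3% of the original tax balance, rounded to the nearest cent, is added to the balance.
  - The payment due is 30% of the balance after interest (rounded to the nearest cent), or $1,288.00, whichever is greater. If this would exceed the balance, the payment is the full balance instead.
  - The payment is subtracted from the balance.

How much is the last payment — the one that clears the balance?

# | Opening | Interest | Payment | End bal
1 | $11,344.69 | $146.83 | $3,447.46 | $8,044.06
2 | $8,044.06 | $146.83 | $2,457.27 | $5,733.62
3 | $5,733.62 | $146.83 | $1,764.14 | $4,116.31
4 | $4,116.31 | $146.83 | $1,288.00 | $2,975.14
5 | $2,975.14 | $146.83 | $1,288.00 | $1,833.97
6 | $1,833.97 | $146.83 | $1,288.00 | $692.80
7 | $692.80 | $146.83 | $839.63 | $0.00

$839.63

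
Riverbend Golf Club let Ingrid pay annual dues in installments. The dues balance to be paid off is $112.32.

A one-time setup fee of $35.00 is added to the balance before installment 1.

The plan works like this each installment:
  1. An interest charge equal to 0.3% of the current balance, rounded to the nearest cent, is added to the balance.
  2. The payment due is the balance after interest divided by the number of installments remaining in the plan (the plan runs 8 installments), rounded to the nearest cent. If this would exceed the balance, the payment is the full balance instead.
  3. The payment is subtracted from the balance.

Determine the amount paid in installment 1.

$18.47

# | Opening | Interest | Payment | End bal
1 | $147.32 | $0.44 | $18.47 | $129.29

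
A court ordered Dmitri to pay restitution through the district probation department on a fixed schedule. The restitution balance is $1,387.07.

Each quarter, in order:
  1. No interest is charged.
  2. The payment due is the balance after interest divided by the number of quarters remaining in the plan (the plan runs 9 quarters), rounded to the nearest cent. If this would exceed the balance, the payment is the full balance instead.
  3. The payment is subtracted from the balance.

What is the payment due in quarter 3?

Quarter 1: $1,387.07 − $154.12 → $1,232.95
Quarter 2: $1,232.95 − $154.12 → $1,078.83
Quarter 3: $1,078.83 − $154.12 → $924.71

$154.12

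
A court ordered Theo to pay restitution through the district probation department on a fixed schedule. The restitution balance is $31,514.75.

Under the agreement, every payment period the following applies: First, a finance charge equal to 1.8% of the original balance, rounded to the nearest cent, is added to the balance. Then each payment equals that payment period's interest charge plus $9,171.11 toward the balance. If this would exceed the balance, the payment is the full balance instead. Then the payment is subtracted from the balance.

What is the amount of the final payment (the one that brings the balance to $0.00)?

Payment period 1: opening $31,514.75; interest $567.27 → $32,082.02; payment $9,738.38; balance $22,343.64
Payment period 2: opening $22,343.64; interest $567.27 → $22,910.91; payment $9,738.38; balance $13,172.53
Payment period 3: opening $13,172.53; interest $567.27 → $13,739.80; payment $9,738.38; balance $4,001.42
Payment period 4: opening $4,001.42; interest $567.27 → $4,568.69; payment $4,568.69; balance $0.00

$4,568.69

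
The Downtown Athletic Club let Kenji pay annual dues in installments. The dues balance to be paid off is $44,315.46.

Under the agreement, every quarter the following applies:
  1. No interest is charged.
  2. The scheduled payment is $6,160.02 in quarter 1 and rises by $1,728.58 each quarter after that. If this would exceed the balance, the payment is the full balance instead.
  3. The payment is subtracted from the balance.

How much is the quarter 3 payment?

Quarter 1: opening $44,315.46; payment $6,160.02; balance $38,155.44
Quarter 2: opening $38,155.44; payment $7,888.60; balance $30,266.84
Quarter 3: opening $30,266.84; payment $9,617.18; balance $20,649.66

$9,617.18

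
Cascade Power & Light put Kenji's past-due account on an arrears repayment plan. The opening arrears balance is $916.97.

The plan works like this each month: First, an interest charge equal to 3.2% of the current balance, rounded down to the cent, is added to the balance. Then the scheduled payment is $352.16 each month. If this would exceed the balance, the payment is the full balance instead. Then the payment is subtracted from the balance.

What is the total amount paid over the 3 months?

$973.67

# | Opening | Interest | Payment | End bal
1 | $916.97 | $29.34 | $352.16 | $594.15
2 | $594.15 | $19.01 | $352.16 | $261.00
3 | $261.00 | $8.35 | $269.35 | $0.00
Total paid: $973.67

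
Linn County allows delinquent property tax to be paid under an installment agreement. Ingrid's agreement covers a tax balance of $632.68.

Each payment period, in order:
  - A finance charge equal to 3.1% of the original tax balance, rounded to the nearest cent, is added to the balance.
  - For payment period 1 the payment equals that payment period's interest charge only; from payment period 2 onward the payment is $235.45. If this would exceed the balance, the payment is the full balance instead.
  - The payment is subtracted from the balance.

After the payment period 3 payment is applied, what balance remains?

$201.00

# | Opening | Interest | Payment | End bal
1 | $632.68 | $19.61 | $19.61 | $632.68
2 | $632.68 | $19.61 | $235.45 | $416.84
3 | $416.84 | $19.61 | $235.45 | $201.00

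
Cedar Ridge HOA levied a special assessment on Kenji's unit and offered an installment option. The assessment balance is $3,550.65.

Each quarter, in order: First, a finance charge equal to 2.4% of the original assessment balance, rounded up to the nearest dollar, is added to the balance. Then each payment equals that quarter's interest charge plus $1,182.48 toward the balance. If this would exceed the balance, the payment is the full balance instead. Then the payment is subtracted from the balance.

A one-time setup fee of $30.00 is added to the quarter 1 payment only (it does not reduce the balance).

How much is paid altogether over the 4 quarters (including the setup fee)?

Quarter 1: opening $3,550.65; interest $86.00 → $3,636.65; payment $1,268.48 (+ $30.00 fee); balance $2,368.17
Quarter 2: opening $2,368.17; interest $86.00 → $2,454.17; payment $1,268.48; balance $1,185.69
Quarter 3: opening $1,185.69; interest $86.00 → $1,271.69; payment $1,268.48; balance $3.21
Quarter 4: opening $3.21; interest $86.00 → $89.21; payment $89.21; balance $0.00
Total paid: $3,924.65

$3,924.65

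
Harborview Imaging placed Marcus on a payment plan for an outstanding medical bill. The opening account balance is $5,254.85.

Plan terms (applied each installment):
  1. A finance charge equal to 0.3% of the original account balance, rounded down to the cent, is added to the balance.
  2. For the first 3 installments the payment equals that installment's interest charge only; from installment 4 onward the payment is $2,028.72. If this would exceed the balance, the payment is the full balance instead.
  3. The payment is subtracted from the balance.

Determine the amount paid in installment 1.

Installment 1: $5,254.85 +$15.76 interest = $5,270.61; pay $15.76 → $5,254.85

$15.76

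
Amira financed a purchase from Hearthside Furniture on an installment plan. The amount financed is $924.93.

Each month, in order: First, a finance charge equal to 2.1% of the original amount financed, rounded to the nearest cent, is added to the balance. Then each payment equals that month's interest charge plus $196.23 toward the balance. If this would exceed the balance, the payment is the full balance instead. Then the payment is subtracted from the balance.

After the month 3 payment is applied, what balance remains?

Month 1: $924.93 +$19.42 interest = $944.35; pay $215.65 → $728.70
Month 2: $728.70 +$19.42 interest = $748.12; pay $215.65 → $532.47
Month 3: $532.47 +$19.42 interest = $551.89; pay $215.65 → $336.24

$336.24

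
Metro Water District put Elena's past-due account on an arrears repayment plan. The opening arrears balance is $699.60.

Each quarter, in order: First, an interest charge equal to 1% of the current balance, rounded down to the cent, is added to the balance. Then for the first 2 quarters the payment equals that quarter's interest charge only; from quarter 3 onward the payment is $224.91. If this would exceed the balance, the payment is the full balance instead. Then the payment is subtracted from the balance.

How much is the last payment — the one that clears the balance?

Quarter 1: $699.60 +$6.99 interest = $706.59; pay $6.99 → $699.60
Quarter 2: $699.60 +$6.99 interest = $706.59; pay $6.99 → $699.60
Quarter 3: $699.60 +$6.99 interest = $706.59; pay $224.91 → $481.68
Quarter 4: $481.68 +$4.81 interest = $486.49; pay $224.91 → $261.58
Quarter 5: $261.58 +$2.61 interest = $264.19; pay $224.91 → $39.28
Quarter 6: $39.28 +$0.39 interest = $39.67; pay $39.67 → $0.00

$39.67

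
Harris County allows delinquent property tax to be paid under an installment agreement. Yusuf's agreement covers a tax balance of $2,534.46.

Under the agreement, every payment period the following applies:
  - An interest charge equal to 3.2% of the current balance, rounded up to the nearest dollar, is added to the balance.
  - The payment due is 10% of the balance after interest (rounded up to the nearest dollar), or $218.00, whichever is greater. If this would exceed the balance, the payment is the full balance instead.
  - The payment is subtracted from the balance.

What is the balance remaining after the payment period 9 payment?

$1,038.46

Payment period 1: $2,534.46 +$82.00 interest = $2,616.46; pay $262.00 → $2,354.46
Payment period 2: $2,354.46 +$76.00 interest = $2,430.46; pay $244.00 → $2,186.46
Payment period 3: $2,186.46 +$70.00 interest = $2,256.46; pay $226.00 → $2,030.46
Payment period 4: $2,030.46 +$65.00 interest = $2,095.46; pay $218.00 → $1,877.46
Payment period 5: $1,877.46 +$61.00 interest = $1,938.46; pay $218.00 → $1,720.46
Payment period 6: $1,720.46 +$56.00 interest = $1,776.46; pay $218.00 → $1,558.46
Payment period 7: $1,558.46 +$50.00 interest = $1,608.46; pay $218.00 → $1,390.46
Payment period 8: $1,390.46 +$45.00 interest = $1,435.46; pay $218.00 → $1,217.46
Payment period 9: $1,217.46 +$39.00 interest = $1,256.46; pay $218.00 → $1,038.46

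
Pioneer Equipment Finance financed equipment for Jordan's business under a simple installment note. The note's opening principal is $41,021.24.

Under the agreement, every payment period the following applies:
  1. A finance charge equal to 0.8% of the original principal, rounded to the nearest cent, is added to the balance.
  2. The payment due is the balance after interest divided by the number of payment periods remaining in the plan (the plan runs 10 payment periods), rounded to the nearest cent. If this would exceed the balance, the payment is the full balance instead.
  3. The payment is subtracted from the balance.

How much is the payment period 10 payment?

$5,063.32

Payment period 1: opening $41,021.24; interest $328.17 → $41,349.41; payment $4,134.94; balance $37,214.47
Payment period 2: opening $37,214.47; interest $328.17 → $37,542.64; payment $4,171.40; balance $33,371.24
Payment period 3: opening $33,371.24; interest $328.17 → $33,699.41; payment $4,212.43; balance $29,486.98
Payment period 4: opening $29,486.98; interest $328.17 → $29,815.15; payment $4,259.31; balance $25,555.84
Payment period 5: opening $25,555.84; interest $328.17 → $25,884.01; payment $4,314.00; balance $21,570.01
Payment period 6: opening $21,570.01; interest $328.17 → $21,898.18; payment $4,379.64; balance $17,518.54
Payment period 7: opening $17,518.54; interest $328.17 → $17,846.71; payment $4,461.68; balance $13,385.03
Payment period 8: opening $13,385.03; interest $328.17 → $13,713.20; payment $4,571.07; balance $9,142.13
Payment period 9: opening $9,142.13; interest $328.17 → $9,470.30; payment $4,735.15; balance $4,735.15
Payment period 10: opening $4,735.15; interest $328.17 → $5,063.32; payment $5,063.32; balance $0.00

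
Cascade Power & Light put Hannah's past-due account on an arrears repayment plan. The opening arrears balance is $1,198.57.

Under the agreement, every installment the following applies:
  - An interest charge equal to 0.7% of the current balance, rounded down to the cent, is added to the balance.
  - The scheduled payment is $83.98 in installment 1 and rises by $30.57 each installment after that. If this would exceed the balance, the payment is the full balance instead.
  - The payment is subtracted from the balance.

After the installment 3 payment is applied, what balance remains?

$878.27

Installment 1: opening $1,198.57; interest $8.38 → $1,206.95; payment $83.98; balance $1,122.97
Installment 2: opening $1,122.97; interest $7.86 → $1,130.83; payment $114.55; balance $1,016.28
Installment 3: opening $1,016.28; interest $7.11 → $1,023.39; payment $145.12; balance $878.27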